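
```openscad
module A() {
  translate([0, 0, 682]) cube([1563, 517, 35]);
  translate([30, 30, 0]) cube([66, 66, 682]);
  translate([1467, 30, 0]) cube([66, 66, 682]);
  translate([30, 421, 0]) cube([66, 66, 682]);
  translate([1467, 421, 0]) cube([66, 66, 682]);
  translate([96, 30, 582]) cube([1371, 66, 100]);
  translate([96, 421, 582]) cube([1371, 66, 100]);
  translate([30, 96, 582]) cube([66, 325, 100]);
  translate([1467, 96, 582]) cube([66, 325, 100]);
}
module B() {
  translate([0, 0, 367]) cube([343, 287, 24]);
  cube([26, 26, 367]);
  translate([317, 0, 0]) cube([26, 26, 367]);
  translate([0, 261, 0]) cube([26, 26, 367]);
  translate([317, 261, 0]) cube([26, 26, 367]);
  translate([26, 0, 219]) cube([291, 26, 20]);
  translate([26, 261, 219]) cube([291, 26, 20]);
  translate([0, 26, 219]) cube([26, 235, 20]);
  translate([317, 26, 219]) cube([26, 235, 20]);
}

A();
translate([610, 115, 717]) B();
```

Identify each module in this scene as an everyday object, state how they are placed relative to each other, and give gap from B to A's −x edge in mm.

A is a table. B is a stool. The stool is on top of the table, centred. The gap from the stool to the table's −x edge is 610 mm.

The stool's min-x is at 610; the table's min-x is 0; gap = 610 mm.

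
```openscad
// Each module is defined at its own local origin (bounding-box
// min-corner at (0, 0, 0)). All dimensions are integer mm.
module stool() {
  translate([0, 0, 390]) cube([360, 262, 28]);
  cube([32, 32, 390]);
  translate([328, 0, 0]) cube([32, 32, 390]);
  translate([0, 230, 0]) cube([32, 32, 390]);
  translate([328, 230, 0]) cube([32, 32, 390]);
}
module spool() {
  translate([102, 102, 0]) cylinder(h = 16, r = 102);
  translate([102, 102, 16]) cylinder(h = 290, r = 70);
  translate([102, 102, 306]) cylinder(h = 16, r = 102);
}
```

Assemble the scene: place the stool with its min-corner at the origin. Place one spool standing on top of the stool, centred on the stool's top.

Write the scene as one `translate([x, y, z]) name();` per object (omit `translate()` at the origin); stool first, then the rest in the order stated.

stool();
translate([78, 29, 418]) spool();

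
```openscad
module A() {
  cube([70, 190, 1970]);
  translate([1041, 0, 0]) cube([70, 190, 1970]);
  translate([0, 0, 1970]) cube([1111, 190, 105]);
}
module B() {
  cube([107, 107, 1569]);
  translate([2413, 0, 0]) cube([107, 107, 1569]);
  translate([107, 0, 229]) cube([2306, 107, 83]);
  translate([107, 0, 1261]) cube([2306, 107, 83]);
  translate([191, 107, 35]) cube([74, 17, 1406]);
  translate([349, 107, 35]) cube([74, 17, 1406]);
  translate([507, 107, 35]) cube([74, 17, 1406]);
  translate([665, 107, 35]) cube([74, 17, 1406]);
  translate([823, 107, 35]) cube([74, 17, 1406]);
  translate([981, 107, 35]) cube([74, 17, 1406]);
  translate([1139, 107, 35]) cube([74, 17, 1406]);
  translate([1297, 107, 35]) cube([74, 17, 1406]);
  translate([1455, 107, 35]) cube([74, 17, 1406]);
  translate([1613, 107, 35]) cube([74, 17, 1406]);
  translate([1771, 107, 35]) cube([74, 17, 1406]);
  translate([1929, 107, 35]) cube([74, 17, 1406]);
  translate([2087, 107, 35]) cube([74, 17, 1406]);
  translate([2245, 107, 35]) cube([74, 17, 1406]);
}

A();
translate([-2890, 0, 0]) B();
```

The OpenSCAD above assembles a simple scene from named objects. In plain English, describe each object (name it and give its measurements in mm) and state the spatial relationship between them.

A is a rectangular door frame: two vertical jambs of 70×190 mm section, 1970 mm tall, with a clear opening 971 mm wide between their inner faces. A header 105 mm tall and 190 mm deep lies on top of the jambs and spans the full outside width.

B is a fence section. Two 107×107 mm posts, 1569 mm tall, stand on the floor with a clear span of 2306 mm between their inner faces. Two horizontal rails of 107×83 mm section span the gap between the posts with their undersides at z = 229 mm and z = 1261 mm, flush with the posts' −y face. 14 pickets, each 74 mm wide, 17 mm thick and 1406 mm tall, are fixed to the +y face of the rails with their bottoms at z = 35 mm, evenly spaced across the span with equal gaps (rounded down to the nearest mm) at the −x end and between each pair — any rounding remainder accumulates at the +x end.

The fence section is on the floor beside the door frame on its −x side.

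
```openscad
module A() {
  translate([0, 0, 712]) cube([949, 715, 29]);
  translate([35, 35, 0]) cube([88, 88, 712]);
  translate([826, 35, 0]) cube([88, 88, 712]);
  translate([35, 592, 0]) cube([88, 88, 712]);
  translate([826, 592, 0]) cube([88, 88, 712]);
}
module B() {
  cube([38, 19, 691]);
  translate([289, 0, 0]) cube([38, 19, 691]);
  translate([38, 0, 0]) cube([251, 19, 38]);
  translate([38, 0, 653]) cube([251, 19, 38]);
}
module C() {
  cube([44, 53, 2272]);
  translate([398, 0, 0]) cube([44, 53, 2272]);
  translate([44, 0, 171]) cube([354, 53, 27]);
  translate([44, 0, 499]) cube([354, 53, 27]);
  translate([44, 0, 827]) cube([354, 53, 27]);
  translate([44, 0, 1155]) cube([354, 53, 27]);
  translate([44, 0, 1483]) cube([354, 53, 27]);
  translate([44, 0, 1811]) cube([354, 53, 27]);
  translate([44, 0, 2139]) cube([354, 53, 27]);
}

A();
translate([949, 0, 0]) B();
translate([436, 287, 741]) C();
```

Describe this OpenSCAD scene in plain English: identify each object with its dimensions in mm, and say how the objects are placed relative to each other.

A is a rectangular dining table. The top is 949×715×29 mm with its upper surface at z = 741 mm. It stands on four 88×88 mm square legs, each inset 35 mm from the nearest pair of top edges, running from the floor to the underside of the top.

B is a rectangular picture frame lying in the x–z plane (depth along y). The opening is 251 mm wide (x) by 615 mm tall (z), surrounded by a border 38 mm wide on all four sides. The frame is 19 mm deep and is made of two full-height vertical stiles with two horizontal rails fitted between them.

C is a wooden ladder with two side rails of 44×53 mm section and 2272 mm height, set 442 mm apart overall. Between them run 7 rectangular rungs (53 mm deep, 27 mm thick), front faces flush with the rails' −y face. The bottom of the first rung is 171 mm above the floor and each subsequent rung is 328 mm higher than the one below.

The picture frame is against the table's +x side, with their −y faces flush. The ladder is on top of the table.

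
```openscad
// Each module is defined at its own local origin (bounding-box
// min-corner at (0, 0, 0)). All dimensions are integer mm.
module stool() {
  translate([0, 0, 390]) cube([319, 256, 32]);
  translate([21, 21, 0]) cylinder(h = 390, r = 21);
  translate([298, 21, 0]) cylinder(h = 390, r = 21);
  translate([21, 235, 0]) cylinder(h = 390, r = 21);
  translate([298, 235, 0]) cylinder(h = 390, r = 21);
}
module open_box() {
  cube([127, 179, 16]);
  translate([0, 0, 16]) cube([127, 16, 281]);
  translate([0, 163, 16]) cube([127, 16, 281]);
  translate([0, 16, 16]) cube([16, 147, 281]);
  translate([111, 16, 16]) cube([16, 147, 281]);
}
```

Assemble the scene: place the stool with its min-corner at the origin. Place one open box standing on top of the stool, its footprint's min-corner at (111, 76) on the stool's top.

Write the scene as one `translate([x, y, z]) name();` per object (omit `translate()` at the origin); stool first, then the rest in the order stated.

stool();
translate([111, 76, 422]) open_box();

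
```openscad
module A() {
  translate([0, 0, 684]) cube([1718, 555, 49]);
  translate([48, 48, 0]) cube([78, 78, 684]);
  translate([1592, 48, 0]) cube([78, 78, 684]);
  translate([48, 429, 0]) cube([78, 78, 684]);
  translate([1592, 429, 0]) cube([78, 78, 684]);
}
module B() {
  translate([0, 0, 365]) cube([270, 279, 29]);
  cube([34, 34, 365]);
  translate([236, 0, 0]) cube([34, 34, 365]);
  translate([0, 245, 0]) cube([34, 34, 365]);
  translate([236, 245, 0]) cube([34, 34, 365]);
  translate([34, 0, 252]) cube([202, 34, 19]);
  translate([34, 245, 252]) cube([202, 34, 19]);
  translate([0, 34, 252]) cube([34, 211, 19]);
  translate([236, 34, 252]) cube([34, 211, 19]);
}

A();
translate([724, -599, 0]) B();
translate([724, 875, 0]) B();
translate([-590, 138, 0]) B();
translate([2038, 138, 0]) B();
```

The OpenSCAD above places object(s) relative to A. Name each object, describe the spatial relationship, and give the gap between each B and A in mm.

A is a table. B is a stool. Four stools sit around the table at the −y, +y, −x, +x sides. The gap between each stool and the table is 320 mm.

Each stool's nearest face is 320 mm from the table's bounding box.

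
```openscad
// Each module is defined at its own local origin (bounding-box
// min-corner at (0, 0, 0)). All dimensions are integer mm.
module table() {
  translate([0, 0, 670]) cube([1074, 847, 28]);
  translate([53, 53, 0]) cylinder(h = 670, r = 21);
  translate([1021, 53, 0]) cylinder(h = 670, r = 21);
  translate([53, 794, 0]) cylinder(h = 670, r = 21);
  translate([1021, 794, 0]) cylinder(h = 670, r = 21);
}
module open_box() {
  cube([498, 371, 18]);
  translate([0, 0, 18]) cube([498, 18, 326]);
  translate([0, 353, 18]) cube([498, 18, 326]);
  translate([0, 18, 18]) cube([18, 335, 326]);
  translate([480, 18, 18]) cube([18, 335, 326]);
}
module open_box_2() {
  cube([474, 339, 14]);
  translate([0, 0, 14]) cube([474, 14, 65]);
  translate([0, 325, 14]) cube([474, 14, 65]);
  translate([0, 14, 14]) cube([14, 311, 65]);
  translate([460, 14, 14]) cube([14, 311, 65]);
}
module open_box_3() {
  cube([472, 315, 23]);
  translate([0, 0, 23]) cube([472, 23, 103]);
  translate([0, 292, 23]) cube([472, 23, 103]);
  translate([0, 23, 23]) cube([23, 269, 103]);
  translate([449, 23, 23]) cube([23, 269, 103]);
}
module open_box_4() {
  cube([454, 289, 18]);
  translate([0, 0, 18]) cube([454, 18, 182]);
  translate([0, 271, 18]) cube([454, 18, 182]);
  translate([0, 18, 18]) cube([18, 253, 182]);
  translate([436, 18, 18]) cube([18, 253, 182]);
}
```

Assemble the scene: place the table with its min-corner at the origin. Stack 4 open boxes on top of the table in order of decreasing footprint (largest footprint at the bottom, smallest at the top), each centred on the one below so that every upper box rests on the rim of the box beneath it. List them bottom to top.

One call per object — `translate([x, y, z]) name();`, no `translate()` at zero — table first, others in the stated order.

table();
translate([288, 238, 698]) open_box();
translate([300, 254, 1042]) open_box_2();
translate([301, 266, 1121]) open_box_3();
translate([310, 279, 1247]) open_box_4();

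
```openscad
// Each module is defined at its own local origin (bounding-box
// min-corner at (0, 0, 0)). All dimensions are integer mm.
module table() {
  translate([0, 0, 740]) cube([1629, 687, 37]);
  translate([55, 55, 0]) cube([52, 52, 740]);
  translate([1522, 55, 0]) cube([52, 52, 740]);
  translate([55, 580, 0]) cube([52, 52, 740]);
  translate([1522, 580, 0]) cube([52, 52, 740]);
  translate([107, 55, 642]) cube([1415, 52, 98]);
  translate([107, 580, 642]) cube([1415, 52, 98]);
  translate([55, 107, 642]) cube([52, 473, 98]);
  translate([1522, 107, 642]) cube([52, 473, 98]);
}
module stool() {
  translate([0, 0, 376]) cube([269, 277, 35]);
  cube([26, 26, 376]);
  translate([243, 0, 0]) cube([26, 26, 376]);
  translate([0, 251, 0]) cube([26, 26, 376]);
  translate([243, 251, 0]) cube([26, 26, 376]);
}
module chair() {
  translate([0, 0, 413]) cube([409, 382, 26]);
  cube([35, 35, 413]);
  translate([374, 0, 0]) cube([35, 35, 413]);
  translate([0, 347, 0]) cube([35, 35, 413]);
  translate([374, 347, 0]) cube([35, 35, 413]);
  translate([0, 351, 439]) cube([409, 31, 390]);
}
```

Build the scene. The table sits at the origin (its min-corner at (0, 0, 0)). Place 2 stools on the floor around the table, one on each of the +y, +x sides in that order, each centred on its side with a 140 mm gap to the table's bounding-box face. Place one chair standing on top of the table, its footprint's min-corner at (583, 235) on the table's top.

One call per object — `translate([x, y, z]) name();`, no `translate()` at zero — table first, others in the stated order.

table();
translate([680, 827, 0]) stool();
translate([1769, 205, 0]) stool();
translate([583, 235, 777]) chair();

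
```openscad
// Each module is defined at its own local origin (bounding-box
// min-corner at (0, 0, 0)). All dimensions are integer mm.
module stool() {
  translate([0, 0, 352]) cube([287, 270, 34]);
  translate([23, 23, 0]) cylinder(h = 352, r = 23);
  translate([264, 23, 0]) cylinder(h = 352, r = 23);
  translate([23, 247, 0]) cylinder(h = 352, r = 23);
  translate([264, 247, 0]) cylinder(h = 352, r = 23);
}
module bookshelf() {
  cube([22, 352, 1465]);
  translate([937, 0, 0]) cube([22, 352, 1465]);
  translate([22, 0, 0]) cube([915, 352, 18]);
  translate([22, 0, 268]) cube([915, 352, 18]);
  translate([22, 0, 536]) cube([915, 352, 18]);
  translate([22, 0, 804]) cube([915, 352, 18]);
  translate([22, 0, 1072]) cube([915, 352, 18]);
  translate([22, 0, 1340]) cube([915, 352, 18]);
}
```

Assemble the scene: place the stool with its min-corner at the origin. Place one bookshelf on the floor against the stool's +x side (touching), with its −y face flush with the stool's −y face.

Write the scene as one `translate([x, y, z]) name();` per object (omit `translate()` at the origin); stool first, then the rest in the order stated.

stool();
translate([287, 0, 0]) bookshelf();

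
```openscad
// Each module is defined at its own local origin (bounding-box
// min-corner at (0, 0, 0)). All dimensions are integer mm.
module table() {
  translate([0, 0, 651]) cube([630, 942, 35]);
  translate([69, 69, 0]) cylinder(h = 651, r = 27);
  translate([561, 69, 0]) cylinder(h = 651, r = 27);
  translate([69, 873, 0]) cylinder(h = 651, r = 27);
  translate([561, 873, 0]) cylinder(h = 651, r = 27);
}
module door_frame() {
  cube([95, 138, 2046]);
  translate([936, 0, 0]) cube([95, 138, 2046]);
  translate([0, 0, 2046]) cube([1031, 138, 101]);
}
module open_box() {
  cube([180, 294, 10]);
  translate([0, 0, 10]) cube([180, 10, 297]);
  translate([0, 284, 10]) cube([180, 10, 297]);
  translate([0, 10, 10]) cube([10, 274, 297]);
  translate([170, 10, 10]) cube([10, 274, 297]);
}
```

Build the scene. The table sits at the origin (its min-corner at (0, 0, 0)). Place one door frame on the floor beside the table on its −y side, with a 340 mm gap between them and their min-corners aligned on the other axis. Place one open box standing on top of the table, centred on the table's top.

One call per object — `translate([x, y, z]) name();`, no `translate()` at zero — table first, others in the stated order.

table();
translate([0, -478, 0]) door_frame();
translate([225, 324, 686]) open_box();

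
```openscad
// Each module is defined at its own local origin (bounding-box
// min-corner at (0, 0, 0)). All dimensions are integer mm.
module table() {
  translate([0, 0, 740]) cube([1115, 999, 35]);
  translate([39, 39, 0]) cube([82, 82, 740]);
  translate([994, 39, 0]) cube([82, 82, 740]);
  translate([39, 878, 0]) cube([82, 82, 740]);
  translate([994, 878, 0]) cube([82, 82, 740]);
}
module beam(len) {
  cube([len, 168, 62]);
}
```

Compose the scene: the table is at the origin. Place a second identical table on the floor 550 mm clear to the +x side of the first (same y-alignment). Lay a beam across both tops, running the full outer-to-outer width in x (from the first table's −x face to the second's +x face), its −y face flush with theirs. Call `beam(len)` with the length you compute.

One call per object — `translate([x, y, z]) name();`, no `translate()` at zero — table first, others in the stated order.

table();
translate([1665, 0, 0]) table();
translate([0, 0, 775]) beam(2780);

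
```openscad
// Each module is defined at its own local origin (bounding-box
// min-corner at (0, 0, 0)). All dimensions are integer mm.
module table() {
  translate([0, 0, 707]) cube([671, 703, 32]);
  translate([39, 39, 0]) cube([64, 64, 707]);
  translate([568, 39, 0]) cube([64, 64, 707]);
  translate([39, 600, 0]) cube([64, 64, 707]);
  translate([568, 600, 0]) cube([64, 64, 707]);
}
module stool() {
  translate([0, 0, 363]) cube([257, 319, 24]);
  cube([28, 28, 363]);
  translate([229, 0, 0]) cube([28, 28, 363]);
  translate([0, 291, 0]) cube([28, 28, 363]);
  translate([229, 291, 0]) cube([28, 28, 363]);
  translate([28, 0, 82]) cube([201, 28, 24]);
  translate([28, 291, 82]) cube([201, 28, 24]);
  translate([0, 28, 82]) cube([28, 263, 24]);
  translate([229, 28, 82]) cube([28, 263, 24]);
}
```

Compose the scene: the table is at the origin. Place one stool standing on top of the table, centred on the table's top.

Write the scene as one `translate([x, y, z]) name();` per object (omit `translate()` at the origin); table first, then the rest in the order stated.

table();
translate([207, 192, 739]) stool();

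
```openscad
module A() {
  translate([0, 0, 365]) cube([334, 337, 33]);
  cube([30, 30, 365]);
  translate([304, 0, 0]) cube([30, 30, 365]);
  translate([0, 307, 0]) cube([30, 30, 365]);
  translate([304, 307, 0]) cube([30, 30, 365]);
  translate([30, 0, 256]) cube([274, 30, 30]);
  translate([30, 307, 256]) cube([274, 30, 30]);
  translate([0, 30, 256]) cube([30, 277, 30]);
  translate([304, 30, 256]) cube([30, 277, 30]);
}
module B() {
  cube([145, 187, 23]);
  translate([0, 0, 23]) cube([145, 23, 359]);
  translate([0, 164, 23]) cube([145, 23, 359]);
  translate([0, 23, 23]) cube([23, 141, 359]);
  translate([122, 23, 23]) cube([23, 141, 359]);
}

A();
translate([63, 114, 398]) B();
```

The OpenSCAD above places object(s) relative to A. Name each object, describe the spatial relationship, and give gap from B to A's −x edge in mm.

The open box's min-x is at 63; the stool's min-x is 0; gap = 63 mm.

A is a stool. B is an open box. The open box is on top of the stool. The gap from the open box to the stool's −x edge is 63 mm.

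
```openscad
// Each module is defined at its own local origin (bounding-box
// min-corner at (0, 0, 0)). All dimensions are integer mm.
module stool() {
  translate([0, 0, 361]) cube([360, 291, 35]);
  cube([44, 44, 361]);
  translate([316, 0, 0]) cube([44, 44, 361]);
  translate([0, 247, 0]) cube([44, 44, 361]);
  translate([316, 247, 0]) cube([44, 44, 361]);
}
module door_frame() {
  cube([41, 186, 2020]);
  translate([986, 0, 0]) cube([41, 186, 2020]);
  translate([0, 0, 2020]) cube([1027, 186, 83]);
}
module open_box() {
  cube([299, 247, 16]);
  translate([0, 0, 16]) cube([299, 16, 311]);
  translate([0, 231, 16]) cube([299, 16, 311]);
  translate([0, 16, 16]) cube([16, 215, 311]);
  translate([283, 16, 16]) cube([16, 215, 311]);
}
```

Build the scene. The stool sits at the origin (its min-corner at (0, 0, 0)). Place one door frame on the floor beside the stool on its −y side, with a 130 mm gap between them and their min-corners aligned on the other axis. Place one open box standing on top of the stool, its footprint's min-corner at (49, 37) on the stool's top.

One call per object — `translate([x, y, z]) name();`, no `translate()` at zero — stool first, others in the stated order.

stool();
translate([0, -316, 0]) door_frame();
translate([49, 37, 396]) open_box();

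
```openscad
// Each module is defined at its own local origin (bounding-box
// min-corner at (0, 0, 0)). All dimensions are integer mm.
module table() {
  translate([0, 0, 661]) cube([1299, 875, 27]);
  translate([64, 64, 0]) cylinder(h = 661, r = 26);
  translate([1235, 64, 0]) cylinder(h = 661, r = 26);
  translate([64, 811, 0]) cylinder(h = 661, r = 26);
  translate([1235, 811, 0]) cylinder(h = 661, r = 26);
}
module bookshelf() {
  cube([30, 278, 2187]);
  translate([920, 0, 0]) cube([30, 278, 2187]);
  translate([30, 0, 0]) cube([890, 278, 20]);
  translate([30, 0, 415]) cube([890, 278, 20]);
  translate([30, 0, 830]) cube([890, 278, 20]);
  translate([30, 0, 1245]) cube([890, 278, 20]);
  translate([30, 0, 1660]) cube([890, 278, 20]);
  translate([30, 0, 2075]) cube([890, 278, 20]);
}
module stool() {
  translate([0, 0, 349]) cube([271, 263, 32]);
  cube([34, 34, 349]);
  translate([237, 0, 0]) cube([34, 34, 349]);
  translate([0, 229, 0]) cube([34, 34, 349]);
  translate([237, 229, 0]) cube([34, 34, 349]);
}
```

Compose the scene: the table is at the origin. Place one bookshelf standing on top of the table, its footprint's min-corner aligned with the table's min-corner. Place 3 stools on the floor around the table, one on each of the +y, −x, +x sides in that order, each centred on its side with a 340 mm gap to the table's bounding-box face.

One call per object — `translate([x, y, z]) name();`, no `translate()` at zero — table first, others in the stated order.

table();
translate([0, 0, 688]) bookshelf();
translate([514, 1215, 0]) stool();
translate([-611, 306, 0]) stool();
translate([1639, 306, 0]) stool();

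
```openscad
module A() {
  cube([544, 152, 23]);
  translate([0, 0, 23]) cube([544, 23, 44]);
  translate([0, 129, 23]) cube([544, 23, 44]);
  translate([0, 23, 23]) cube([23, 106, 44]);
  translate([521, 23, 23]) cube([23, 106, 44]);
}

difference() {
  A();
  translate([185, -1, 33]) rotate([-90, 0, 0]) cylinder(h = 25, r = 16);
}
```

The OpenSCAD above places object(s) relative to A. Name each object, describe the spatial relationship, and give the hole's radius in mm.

The subtracted cylinder has r = 16 mm.

A is an open box. The open box has a circular hole through its front wall. The hole's radius is 16 mm.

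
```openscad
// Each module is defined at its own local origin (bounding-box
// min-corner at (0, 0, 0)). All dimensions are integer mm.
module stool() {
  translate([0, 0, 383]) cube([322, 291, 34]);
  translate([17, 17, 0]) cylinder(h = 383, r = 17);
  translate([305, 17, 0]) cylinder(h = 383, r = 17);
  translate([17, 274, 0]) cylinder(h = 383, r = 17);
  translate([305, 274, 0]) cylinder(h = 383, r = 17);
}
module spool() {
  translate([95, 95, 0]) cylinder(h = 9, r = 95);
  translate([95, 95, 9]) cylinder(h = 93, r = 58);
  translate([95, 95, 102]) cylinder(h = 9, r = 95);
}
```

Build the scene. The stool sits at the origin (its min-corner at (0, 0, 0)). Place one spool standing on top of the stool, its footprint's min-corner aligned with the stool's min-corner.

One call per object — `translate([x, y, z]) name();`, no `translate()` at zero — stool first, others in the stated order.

stool();
translate([0, 0, 417]) spool();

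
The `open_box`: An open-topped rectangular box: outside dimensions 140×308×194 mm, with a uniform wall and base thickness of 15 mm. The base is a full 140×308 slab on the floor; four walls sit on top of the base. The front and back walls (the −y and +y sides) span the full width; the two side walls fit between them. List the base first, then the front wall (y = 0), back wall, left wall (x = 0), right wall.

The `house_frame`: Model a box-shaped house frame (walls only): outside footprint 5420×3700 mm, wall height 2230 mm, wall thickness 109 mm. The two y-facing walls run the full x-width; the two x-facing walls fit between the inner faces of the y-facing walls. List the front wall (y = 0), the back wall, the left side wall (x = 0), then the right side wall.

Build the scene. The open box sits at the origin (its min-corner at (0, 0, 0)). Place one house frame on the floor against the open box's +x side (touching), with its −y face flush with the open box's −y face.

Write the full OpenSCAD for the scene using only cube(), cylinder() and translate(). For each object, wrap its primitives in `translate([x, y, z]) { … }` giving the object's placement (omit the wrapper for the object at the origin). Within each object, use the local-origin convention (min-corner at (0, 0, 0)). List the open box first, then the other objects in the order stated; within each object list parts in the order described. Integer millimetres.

cube([140, 308, 15]);
translate([0, 0, 15]) cube([140, 15, 179]);
translate([0, 293, 15]) cube([140, 15, 179]);
translate([0, 15, 15]) cube([15, 278, 179]);
translate([125, 15, 15]) cube([15, 278, 179]);
translate([140, 0, 0]) {
  cube([5420, 109, 2230]);
  translate([0, 3591, 0]) cube([5420, 109, 2230]);
  translate([0, 109, 0]) cube([109, 3482, 2230]);
  translate([5311, 109, 0]) cube([109, 3482, 2230]);
}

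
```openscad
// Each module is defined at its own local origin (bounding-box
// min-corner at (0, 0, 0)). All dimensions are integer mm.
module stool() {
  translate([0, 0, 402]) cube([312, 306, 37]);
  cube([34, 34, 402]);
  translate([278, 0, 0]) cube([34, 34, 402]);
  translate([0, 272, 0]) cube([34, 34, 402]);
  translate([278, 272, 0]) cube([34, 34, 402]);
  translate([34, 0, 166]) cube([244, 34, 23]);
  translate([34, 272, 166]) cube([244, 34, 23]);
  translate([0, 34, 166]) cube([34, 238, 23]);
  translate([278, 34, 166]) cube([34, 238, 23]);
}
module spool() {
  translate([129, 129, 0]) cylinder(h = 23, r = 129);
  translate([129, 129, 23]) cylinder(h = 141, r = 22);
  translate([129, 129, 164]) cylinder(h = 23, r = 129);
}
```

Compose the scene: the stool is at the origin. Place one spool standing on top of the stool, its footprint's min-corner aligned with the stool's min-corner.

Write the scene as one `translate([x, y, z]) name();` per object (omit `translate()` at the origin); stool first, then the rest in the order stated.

stool();
translate([0, 0, 439]) spool();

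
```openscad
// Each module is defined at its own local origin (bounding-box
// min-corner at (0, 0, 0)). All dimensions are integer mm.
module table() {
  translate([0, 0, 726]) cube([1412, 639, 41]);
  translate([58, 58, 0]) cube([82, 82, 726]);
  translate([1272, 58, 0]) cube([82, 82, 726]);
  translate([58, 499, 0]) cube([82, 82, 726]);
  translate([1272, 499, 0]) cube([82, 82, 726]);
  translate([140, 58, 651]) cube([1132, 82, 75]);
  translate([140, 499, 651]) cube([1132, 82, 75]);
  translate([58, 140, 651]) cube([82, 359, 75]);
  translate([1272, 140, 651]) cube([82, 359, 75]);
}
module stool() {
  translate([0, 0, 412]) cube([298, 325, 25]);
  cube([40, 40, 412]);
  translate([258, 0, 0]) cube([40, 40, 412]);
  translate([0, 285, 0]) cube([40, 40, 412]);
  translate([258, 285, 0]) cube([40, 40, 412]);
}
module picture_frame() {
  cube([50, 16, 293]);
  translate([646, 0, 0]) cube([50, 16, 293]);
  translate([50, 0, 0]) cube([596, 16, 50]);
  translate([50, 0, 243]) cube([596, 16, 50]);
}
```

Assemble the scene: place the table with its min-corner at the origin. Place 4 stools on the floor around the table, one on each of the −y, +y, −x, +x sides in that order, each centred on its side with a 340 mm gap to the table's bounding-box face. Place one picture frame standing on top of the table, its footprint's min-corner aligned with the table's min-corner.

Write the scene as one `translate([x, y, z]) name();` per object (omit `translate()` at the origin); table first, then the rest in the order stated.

table();
translate([557, -665, 0]) stool();
translate([557, 979, 0]) stool();
translate([-638, 157, 0]) stool();
translate([1752, 157, 0]) stool();
translate([0, 0, 767]) picture_frame();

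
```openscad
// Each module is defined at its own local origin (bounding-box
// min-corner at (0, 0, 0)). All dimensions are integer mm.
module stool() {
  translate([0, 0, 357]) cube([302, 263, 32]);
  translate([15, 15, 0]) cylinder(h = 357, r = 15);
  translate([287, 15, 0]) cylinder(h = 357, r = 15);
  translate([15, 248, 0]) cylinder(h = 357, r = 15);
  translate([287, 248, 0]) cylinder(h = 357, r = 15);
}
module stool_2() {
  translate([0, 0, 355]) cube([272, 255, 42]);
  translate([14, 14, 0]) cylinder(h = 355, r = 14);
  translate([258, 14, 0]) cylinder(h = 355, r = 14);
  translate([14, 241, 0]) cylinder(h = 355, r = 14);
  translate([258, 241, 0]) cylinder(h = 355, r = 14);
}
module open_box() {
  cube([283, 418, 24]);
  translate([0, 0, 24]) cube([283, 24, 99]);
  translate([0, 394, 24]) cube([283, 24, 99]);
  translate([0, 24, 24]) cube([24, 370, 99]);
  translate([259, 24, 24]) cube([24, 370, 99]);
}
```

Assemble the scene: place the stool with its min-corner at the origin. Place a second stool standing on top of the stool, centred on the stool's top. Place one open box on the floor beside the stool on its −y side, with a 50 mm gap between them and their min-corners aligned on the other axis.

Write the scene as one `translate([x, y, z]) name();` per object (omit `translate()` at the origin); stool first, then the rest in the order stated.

stool();
translate([15, 4, 389]) stool_2();
translate([0, -468, 0]) open_box();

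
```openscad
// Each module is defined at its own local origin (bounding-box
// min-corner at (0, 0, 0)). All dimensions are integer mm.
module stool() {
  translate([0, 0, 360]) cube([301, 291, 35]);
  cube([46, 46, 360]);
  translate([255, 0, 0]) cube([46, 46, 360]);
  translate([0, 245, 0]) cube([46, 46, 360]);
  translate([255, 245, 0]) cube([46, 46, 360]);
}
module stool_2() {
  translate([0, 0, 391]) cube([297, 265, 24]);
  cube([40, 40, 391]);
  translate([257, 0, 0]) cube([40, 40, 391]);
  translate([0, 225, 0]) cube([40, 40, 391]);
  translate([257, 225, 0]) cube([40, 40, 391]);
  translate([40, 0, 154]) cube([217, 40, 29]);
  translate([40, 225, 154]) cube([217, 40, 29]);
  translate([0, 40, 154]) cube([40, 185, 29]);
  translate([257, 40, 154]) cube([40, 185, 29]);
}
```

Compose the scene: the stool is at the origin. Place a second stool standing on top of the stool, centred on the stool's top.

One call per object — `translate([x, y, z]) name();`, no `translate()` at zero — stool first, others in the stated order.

stool();
translate([2, 13, 395]) stool_2();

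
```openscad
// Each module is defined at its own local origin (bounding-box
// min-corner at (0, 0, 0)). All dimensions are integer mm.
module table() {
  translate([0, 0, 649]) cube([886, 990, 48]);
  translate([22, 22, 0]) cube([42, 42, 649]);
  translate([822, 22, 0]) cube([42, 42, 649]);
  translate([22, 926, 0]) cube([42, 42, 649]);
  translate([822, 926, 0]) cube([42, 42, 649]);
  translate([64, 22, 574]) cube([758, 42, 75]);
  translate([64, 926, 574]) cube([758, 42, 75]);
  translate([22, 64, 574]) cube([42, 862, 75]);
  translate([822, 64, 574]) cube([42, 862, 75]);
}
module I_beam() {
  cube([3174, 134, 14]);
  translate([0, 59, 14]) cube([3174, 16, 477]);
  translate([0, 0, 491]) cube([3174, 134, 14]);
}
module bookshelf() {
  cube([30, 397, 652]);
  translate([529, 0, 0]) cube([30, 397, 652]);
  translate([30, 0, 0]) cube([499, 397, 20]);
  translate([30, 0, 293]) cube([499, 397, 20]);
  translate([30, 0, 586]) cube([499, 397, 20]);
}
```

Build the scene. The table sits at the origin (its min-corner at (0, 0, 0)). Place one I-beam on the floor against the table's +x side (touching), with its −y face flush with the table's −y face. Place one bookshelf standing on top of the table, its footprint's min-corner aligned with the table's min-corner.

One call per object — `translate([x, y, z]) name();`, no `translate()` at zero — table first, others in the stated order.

table();
translate([886, 0, 0]) I_beam();
translate([0, 0, 697]) bookshelf();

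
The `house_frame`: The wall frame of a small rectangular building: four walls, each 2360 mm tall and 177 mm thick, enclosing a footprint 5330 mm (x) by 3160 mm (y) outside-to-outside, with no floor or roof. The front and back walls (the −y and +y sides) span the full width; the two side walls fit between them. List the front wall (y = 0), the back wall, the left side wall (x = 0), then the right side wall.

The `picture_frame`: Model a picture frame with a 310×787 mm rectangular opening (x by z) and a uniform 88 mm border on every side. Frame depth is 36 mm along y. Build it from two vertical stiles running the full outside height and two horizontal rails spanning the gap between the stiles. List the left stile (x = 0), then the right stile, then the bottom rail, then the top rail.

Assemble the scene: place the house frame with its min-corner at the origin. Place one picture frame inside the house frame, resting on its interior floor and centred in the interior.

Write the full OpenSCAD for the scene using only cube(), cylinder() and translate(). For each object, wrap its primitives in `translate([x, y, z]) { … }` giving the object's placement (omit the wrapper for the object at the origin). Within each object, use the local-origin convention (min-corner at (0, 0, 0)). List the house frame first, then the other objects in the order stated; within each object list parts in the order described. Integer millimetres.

cube([5330, 177, 2360]);
translate([0, 2983, 0]) cube([5330, 177, 2360]);
translate([0, 177, 0]) cube([177, 2806, 2360]);
translate([5153, 177, 0]) cube([177, 2806, 2360]);
translate([2422, 1562, 0]) {
  cube([88, 36, 963]);
  translate([398, 0, 0]) cube([88, 36, 963]);
  translate([88, 0, 0]) cube([310, 36, 88]);
  translate([88, 0, 875]) cube([310, 36, 88]);
}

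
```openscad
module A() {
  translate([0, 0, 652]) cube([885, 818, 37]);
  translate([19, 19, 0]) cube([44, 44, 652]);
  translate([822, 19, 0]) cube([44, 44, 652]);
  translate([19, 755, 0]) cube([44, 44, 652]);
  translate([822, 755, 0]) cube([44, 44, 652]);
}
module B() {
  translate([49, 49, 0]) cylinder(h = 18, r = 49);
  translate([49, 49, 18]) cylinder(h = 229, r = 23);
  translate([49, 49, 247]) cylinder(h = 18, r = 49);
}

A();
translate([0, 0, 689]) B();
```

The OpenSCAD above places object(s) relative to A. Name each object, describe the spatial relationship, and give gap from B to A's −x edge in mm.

A is a table. B is a spool. The spool is on top of the table. The gap from the spool to the table's −x edge is 0 mm.

The spool's min-x is at 0; the table's min-x is 0; gap = 0 mm.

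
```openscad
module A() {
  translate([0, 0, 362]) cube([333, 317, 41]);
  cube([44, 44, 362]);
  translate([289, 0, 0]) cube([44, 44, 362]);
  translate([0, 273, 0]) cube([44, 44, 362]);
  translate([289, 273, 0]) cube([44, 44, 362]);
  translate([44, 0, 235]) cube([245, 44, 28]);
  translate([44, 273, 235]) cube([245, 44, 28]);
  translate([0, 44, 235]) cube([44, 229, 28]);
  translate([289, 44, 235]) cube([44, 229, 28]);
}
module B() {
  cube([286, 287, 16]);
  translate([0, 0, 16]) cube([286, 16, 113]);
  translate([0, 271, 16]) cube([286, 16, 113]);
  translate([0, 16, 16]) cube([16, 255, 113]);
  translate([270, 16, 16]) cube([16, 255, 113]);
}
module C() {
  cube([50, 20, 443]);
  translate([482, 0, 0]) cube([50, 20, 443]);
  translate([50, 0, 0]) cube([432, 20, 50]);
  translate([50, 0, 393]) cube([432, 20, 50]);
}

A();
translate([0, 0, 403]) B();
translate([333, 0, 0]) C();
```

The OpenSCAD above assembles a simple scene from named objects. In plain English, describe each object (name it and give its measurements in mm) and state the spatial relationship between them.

A is a simple wooden stool: a rectangular seat 333 mm (x) by 317 mm (y), 41 mm thick, top face at z = 403 mm, on four square legs, each 44×44 mm in cross-section. The legs rest on z = 0, each flush with a corner of the seat. Four stretchers, 44 mm wide and 28 mm tall, connect adjacent legs with their undersides at z = 235 mm, each running between the inner faces of the legs it joins and aligned with the legs' outer faces on the other axis.

B is an open-topped rectangular box: outside dimensions 286×287×129 mm, with a uniform wall and base thickness of 16 mm. The base is a full 286×287 slab on the floor; four walls sit on top of the base. The front and back walls (the −y and +y sides) span the full width; the two side walls fit between them.

C is a picture frame with a 432×343 mm rectangular opening (x by z) and a uniform 50 mm border on every side. Frame depth is 20 mm along y. It is built from two vertical stiles running the full outside height and two horizontal rails spanning the gap between the stiles.

The open box is on top of the stool. The picture frame is against the stool's +x side, with their −y faces flush.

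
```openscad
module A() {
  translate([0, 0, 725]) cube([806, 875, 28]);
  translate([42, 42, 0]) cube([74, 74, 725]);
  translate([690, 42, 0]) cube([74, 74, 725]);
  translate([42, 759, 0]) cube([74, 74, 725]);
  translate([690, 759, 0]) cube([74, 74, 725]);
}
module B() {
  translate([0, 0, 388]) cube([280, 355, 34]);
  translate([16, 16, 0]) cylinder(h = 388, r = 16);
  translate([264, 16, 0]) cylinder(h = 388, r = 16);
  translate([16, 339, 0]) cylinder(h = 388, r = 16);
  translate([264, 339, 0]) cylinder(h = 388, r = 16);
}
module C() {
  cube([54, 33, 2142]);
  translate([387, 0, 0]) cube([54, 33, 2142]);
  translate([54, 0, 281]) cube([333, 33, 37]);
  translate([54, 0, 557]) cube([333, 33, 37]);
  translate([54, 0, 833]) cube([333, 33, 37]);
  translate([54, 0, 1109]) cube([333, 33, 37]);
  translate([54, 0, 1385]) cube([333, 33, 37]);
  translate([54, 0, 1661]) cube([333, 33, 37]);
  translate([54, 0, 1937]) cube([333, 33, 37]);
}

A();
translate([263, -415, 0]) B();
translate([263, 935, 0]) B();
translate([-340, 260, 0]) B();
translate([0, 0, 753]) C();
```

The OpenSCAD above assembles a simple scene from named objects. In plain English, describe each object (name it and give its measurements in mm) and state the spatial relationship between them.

A is a table: top 806 mm (x) × 875 mm (y), 28 mm thick, upper face at z = 753 mm, on four 74×74 mm square legs, each inset 42 mm from the nearest pair of top edges, running from z = 0 to the bottom of the top.

B is a four-legged stool. The seat is a 280×355×34 mm slab whose top surface is at z = 422 mm; four round legs, each 32 mm in diameter, run from the floor (z = 0) to the underside of the seat, each leg's axis is inset half a diameter from the nearest pair of seat edges (so the leg's bounding box is flush with the corner).

C is a wooden ladder with two side rails of 54×33 mm section and 2142 mm height, set 441 mm apart overall. Between them run 7 rectangular rungs (33 mm deep, 37 mm thick), front faces flush with the rails' −y face. The bottom of the first rung is 281 mm above the floor and each subsequent rung is 276 mm higher than the one below.

Three stools sit around the table at the −y, +y, −x sides. The ladder is on top of the table.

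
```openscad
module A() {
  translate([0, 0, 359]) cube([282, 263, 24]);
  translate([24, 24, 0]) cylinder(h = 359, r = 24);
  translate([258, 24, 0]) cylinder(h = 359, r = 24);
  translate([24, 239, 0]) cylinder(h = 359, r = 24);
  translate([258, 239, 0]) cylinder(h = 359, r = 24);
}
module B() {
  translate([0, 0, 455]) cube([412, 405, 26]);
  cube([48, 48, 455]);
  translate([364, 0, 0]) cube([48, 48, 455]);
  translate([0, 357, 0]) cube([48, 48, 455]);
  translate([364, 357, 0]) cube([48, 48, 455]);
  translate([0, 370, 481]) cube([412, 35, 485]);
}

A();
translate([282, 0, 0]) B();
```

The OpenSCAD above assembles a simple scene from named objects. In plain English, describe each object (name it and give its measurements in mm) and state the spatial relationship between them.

A is a four-legged stool. The seat is a 282×263×24 mm slab whose top surface is at z = 383 mm; four round legs, each 48 mm in diameter, run from the floor (z = 0) to the underside of the seat, each leg's axis is inset half a diameter from the nearest pair of seat edges (so the leg's bounding box is flush with the corner).

B is a chair. The seat is a 412×405×26 mm slab with its top at z = 481 mm, on four 48×48 mm corner legs (flush with the seat edges, standing on z = 0). A flat backrest 35 mm thick, 485 mm tall, spans the full seat width and rises from the seat top along its +y edge, rear face flush with the rear of the seat.

The chair is against the stool's +x side, with their −y faces flush.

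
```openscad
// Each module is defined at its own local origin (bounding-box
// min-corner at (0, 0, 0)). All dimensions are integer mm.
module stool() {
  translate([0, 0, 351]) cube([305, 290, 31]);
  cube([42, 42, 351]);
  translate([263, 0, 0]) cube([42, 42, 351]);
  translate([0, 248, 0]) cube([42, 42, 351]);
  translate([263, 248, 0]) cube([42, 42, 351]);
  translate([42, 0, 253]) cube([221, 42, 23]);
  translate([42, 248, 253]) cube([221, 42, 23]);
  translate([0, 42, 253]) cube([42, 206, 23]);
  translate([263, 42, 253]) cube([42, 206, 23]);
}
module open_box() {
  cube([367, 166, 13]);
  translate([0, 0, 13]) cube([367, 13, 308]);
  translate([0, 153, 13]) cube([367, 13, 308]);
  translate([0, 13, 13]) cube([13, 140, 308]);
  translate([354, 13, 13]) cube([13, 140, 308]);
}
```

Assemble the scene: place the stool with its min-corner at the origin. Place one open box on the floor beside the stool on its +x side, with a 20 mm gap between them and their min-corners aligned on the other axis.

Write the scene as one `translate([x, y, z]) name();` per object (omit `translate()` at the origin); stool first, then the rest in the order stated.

stool();
translate([325, 0, 0]) open_box();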